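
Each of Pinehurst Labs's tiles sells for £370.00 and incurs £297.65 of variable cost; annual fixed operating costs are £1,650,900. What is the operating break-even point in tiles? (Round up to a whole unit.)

22,819 tiles

Contribution margin per unit = £370.00 − £297.65 = £72.35.
Units to break even: £1,650,900 ÷ £72.35 = 22,818.24, rounded up to 22,819.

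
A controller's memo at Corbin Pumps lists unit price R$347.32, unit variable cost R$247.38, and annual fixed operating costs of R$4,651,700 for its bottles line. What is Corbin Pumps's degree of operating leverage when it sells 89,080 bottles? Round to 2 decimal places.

At 89,080 units, contribution = 89,080 × R$99.94 = R$8,902,655.20.
EBIT = R$8,902,655.20 − R$4,651,700 = R$4,250,955.20.
DOL = contribution ÷ EBIT = R$8,902,655.20 ÷ R$4,250,955.20 = 2.0943.

2.09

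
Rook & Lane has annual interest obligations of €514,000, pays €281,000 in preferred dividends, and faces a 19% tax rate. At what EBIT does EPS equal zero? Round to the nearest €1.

€860,914

Preferred dividends are paid after tax, so their pre-tax equivalent is €281,000 ÷ (1 − 0.19) = €346,913.58.
EPS = 0 when EBIT covers interest plus the pre-tax preferred burden: €514,000 + €346,913.58 = €860,913.58.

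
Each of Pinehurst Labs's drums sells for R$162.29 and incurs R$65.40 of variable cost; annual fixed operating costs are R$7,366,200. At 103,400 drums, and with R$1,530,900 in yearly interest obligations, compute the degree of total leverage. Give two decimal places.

8.93

Total contribution margin = 103,400 × R$96.89 = R$10,018,426.00.
Operating income = contribution − fixed costs = R$10,018,426.00 − R$7,366,200 = R$2,652,226.00. Interest = R$1,530,900.00, so EBIT − I = R$1,121,326.00.
Degree of total leverage = total CM / (EBIT − interest) = R$10,018,426.00 / R$1,121,326.00 = 8.9344.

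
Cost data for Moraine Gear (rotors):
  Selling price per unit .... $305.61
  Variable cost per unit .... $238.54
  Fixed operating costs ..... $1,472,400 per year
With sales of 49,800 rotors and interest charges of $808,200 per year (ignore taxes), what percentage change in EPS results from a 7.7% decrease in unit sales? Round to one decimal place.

At 49,800 units, contribution = 49,800 × $67.07 = $3,340,086.00.
Subtracting fixed costs: EBIT = $3,340,086.00 − $1,472,400 = $1,867,686.00.
After interest of $808,200.00, pre-tax earnings = $1,059,486.00.
Degree of combined leverage = contribution ÷ (EBIT − I) = $3,340,086.00 ÷ $1,059,486.00 = 3.1526.
%ΔEPS = DCL × %ΔSales = 3.1526 × -7.7% = -24.3%.

-24.3%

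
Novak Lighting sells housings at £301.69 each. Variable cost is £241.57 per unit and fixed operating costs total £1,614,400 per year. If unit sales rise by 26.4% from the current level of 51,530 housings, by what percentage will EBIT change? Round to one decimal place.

+55.1%

At 51,530 units, contribution = 51,530 × £60.12 = £3,097,983.60.
Subtracting fixed costs: EBIT = £3,097,983.60 − £1,614,400 = £1,483,583.60.
Degree of operating leverage = £3,097,983.60 / £1,483,583.60 = 2.0882.
%ΔEBIT = DOL × %ΔSales = 2.0882 × +26.4% = +55.1%.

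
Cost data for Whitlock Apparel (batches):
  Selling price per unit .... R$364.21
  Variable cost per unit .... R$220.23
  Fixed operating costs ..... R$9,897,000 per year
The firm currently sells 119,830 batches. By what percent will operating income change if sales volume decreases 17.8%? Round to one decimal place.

-41.7%

Total contribution margin = 119,830 × R$143.98 = R$17,253,123.40.
Subtracting fixed costs: EBIT = R$17,253,123.40 − R$9,897,000 = R$7,356,123.40.
DOL = contribution ÷ EBIT = R$17,253,123.40 ÷ R$7,356,123.40 = 2.3454.
So EBIT moves 2.3454 × (-17.8%) = -41.7%.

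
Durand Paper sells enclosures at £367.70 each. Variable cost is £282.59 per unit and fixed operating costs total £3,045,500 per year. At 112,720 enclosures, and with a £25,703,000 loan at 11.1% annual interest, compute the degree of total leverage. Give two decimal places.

At 112,720 units, contribution = 112,720 × £85.11 = £9,593,599.20.
Operating income = contribution − fixed costs = £9,593,599.20 − £3,045,500 = £6,548,099.20. Interest = £2,853,033.00, so EBIT − I = £3,695,066.20.
DCL = contribution ÷ (EBIT − I) = £9,593,599.20 ÷ £3,695,066.20 = 2.5963.

2.60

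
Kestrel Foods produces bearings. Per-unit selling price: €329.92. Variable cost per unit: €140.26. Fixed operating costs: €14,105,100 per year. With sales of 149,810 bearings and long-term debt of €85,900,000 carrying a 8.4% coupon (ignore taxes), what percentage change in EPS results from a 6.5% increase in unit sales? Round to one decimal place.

Contribution at this volume is 149,810 × €189.66 = €28,412,964.60.
EBIT = €28,412,964.60 − €14,105,100 = €14,307,864.60.
After interest of €7,215,600.00, pre-tax earnings = €7,092,264.60.
DCL = total CM / (EBIT − I) = €28,412,964.60 / €7,092,264.60 = 4.0062.
%ΔEPS = DCL × %ΔSales = 4.0062 × +6.5% = +26.0%.

+26.0%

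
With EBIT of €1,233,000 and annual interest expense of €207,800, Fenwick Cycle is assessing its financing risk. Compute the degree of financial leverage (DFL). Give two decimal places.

Annual interest charges come to €207,800.00.
DFL = EBIT ÷ (EBIT − I) = €1,233,000 ÷ (€1,233,000 − €207,800.00) = €1,233,000 ÷ €1,025,200.00 = 1.2027.

1.20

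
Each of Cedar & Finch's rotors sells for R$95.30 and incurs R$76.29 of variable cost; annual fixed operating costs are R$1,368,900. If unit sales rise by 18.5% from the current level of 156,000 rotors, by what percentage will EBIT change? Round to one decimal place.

+34.4%

Total contribution margin = 156,000 × R$19.01 = R$2,965,560.00.
EBIT = R$2,965,560.00 − R$1,368,900 = R$1,596,660.00.
Degree of operating leverage = R$2,965,560.00 / R$1,596,660.00 = 1.8574.
Operating income changes by 1.8574 × +18.5% = +34.4%.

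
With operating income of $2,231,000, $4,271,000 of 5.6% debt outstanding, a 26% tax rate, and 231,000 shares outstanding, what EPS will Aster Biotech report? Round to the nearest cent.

$6.38

Interest = $239,176.00, so EBT = $2,231,000 − $239,176.00 = $1,991,824.00.
Net income = $1,991,824.00 × (1 − 0.26) = $1,473,949.76.
EPS = $1,473,949.76 ÷ 231,000 = $6.38.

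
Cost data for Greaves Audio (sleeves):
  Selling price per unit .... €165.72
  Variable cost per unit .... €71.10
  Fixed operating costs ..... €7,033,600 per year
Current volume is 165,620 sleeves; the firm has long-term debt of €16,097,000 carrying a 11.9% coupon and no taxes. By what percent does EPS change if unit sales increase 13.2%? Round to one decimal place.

+30.8%

Contribution at this volume is 165,620 × €94.62 = €15,670,964.40.
EBIT = €15,670,964.40 − €7,033,600 = €8,637,364.40.
Interest = €1,915,543.00, so EBIT − I = €6,721,821.40.
Degree of combined leverage = contribution ÷ (EBIT − I) = €15,670,964.40 ÷ €6,721,821.40 = 2.3314.
%ΔEPS = DCL × %ΔSales = 2.3314 × +13.2% = +30.8%.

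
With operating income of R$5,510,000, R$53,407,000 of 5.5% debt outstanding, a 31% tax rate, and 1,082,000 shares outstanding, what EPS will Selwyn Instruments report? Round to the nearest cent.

Interest = R$2,937,385.00, so EBT = R$5,510,000 − R$2,937,385.00 = R$2,572,615.00.
After tax at 31%: net income = R$2,572,615.00 × 0.69 = R$1,775,104.35.
Per share: R$1,775,104.35 / 1,082,000 shares = R$1.64.

R$1.64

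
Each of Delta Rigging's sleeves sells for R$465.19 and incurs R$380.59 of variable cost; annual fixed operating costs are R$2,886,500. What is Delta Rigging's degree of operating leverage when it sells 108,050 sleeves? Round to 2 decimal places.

At 108,050 units, contribution = 108,050 × R$84.60 = R$9,141,030.00.
Subtracting fixed costs: EBIT = R$9,141,030.00 − R$2,886,500 = R$6,254,530.00.
Degree of operating leverage = R$9,141,030.00 / R$6,254,530.00 = 1.4615.

1.46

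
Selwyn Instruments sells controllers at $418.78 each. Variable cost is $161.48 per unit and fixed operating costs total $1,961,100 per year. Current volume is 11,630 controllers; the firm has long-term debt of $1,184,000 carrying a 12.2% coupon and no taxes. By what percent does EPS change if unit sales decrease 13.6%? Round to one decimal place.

-45.9%

Contribution at this volume is 11,630 × $257.30 = $2,992,399.00.
Operating income = contribution − fixed costs = $2,992,399.00 − $1,961,100 = $1,031,299.00.
Interest = $144,448.00, so EBIT − I = $886,851.00.
Degree of combined leverage = contribution ÷ (EBIT − I) = $2,992,399.00 ÷ $886,851.00 = 3.3742.
EPS therefore changes by 3.3742 × (-13.6%) = -45.9%.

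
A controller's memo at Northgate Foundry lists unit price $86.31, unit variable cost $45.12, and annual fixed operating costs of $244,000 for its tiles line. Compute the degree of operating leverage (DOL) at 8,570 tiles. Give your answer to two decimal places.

Total contribution margin = 8,570 × $41.19 = $352,998.30.
EBIT = $352,998.30 − $244,000 = $108,998.30.
DOL = contribution ÷ EBIT = $352,998.30 ÷ $108,998.30 = 3.2386.

3.24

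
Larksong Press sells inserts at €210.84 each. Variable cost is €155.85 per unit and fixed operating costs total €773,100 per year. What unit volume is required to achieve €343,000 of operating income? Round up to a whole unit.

20,297 inserts

Each unit contributes €210.84 − €155.85 = €54.99.
Units = (FC + target) / CM = (€773,100 + €343,000) / €54.99 = 20,296.42, so 20,297 inserts.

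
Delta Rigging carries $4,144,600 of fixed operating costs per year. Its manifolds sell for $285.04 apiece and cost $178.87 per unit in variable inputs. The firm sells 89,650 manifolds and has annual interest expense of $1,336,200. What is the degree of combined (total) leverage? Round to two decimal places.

At 89,650 units, contribution = 89,650 × $106.17 = $9,518,140.50.
EBIT = $9,518,140.50 − $4,144,600 = $5,373,540.50. Interest = $1,336,200.00, so EBIT − I = $4,037,340.50.
DCL = contribution ÷ (EBIT − I) = $9,518,140.50 ÷ $4,037,340.50 = 2.3575.

2.36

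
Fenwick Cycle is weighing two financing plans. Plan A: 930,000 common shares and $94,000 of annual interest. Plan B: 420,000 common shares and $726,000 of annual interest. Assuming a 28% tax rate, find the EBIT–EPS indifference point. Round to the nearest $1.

$1,246,471

Set EPS_A = EPS_B: (EBIT − $94,000)(1 − 0.28) ÷ 930,000 = (EBIT − $726,000)(1 − 0.28) ÷ 420,000.
Cancelling (1 − t) and cross-multiplying: 420,000·(EBIT − 94,000) = 930,000·(EBIT − 726,000).
Solving, EBIT = (726,000·930,000 − 94,000·420,000) / (930,000 − 420,000) = 635,700,000,000 / 510,000 = 1,246,470.59.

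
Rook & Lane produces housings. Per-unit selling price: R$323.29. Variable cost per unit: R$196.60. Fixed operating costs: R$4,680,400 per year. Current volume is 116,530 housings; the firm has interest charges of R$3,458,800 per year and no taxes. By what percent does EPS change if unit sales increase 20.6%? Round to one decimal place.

Total contribution margin = 116,530 × R$126.69 = R$14,763,185.70.
EBIT = R$14,763,185.70 − R$4,680,400 = R$10,082,785.70.
After interest of R$3,458,800.00, pre-tax earnings = R$6,623,985.70.
Degree of combined leverage = contribution ÷ (EBIT − I) = R$14,763,185.70 ÷ R$6,623,985.70 = 2.2287.
%ΔEPS = DCL × %ΔSales = 2.2287 × +20.6% = +45.9%.

+45.9%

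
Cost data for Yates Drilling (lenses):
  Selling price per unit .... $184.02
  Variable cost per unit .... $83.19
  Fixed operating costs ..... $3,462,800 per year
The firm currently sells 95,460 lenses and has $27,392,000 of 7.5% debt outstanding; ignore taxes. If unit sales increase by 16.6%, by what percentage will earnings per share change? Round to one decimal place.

Total contribution margin = 95,460 × $100.83 = $9,625,231.80.
Subtracting fixed costs: EBIT = $9,625,231.80 − $3,462,800 = $6,162,431.80.
After interest of $2,054,400.00, pre-tax earnings = $4,108,031.80.
Degree of combined leverage = contribution ÷ (EBIT − I) = $9,625,231.80 ÷ $4,108,031.80 = 2.3430.
EPS therefore changes by 2.3430 × (+16.6%) = +38.9%.

+38.9%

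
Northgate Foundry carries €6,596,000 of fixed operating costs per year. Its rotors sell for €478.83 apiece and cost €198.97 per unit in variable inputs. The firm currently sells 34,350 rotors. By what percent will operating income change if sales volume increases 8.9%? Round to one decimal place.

Total contribution margin = 34,350 × €279.86 = €9,613,191.00.
Subtracting fixed costs: EBIT = €9,613,191.00 − €6,596,000 = €3,017,191.00.
DOL = contribution ÷ EBIT = €9,613,191.00 ÷ €3,017,191.00 = 3.1861.
So EBIT moves 3.1861 × (+8.9%) = +28.4%.

+28.4%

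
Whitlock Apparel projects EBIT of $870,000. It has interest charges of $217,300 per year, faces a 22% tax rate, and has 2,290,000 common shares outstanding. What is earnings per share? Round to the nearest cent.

Interest = $217,300.00, so EBT = $870,000 − $217,300.00 = $652,700.00.
After tax at 22%: net income = $652,700.00 × 0.78 = $509,106.00.
EPS = $509,106.00 ÷ 2,290,000 = $0.22.

$0.22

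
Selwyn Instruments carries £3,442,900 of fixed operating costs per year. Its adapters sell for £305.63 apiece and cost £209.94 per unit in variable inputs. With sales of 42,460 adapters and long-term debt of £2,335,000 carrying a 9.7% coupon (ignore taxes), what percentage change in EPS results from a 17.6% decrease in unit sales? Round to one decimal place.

-181.7%

Contribution at this volume is 42,460 × £95.69 = £4,062,997.40.
Operating income = contribution − fixed costs = £4,062,997.40 − £3,442,900 = £620,097.40.
Interest = £226,495.00, so EBIT − I = £393,602.40.
Degree of combined leverage = contribution ÷ (EBIT − I) = £4,062,997.40 ÷ £393,602.40 = 10.3226.
%ΔEPS = DCL × %ΔSales = 10.3226 × -17.6% = -181.7%.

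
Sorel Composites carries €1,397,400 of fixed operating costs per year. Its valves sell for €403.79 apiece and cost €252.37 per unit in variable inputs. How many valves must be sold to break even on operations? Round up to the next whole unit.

9,229 valves

Contribution margin per unit = €403.79 − €252.37 = €151.42.
Break-even Q = €1,397,400 / €151.42 = 9,228.64 → 9,229 valves.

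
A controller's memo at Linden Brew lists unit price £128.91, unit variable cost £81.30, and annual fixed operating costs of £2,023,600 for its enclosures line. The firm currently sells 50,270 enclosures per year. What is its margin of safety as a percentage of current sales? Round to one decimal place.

Each unit contributes £128.91 − £81.30 = £47.61. Break-even units = £2,023,600 ÷ £47.61 = 42,503.68; break-even revenue = 42,503.68 × £128.91 = £5,479,148.83.
Current sales = 50,270 × £128.91 = £6,480,305.70.
Margin of safety = (£6,480,305.70 − £5,479,148.83) ÷ £6,480,305.70 = 15.4%.

15.4%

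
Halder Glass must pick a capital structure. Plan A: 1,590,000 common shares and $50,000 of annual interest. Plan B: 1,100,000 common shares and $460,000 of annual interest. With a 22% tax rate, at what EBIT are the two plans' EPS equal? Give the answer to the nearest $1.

Set EPS_A = EPS_B: (EBIT − $50,000)(1 − 0.22) ÷ 1,590,000 = (EBIT − $460,000)(1 − 0.22) ÷ 1,100,000.
The (1 − t) factor cancels: (EBIT − 50,000) × 1,100,000 = (EBIT − 460,000) × 1,590,000.
Solving, EBIT = (460,000·1,590,000 − 50,000·1,100,000) / (1,590,000 − 1,100,000) = 676,400,000,000 / 490,000 = 1,380,408.16.

$1,380,408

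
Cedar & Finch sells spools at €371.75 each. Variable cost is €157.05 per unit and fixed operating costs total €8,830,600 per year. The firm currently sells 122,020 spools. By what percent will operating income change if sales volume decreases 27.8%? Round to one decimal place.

-41.9%

Contribution at this volume is 122,020 × €214.70 = €26,197,694.00.
Subtracting fixed costs: EBIT = €26,197,694.00 − €8,830,600 = €17,367,094.00.
DOL = contribution ÷ EBIT = €26,197,694.00 ÷ €17,367,094.00 = 1.5085.
So EBIT moves 1.5085 × (-27.8%) = -41.9%.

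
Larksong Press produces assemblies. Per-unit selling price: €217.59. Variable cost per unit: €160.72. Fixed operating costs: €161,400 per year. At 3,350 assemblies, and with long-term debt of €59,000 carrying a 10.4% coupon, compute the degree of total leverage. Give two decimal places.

8.29

Contribution at this volume is 3,350 × €56.87 = €190,514.50.
EBIT = €190,514.50 − €161,400 = €29,114.50. Interest = €6,136.00, so EBIT − I = €22,978.50.
Degree of total leverage = total CM / (EBIT − interest) = €190,514.50 / €22,978.50 = 8.2910.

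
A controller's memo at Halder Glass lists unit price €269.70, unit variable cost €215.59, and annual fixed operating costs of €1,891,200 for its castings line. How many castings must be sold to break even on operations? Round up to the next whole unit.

34,952 castings

Contribution margin per unit = €269.70 − €215.59 = €54.11.
Break-even Q = €1,891,200 / €54.11 = 34,951.03 → 34,952 castings.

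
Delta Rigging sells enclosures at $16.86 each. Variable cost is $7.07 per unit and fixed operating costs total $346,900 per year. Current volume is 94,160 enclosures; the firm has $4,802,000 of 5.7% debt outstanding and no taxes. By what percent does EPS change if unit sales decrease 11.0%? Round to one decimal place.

-33.7%

Contribution at this volume is 94,160 × $9.79 = $921,826.40.
Subtracting fixed costs: EBIT = $921,826.40 − $346,900 = $574,926.40.
Interest = $273,714.00, so EBIT − I = $301,212.40.
DCL = total CM / (EBIT − I) = $921,826.40 / $301,212.40 = 3.0604.
%ΔEPS = DCL × %ΔSales = 3.0604 × -11.0% = -33.7%.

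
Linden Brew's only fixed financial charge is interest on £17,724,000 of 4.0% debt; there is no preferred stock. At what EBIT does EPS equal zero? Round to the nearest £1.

£708,960

Annual interest = 4.0% × £17,724,000 = £708,960.00.
Without preferred stock the financial break-even is simply EBIT = interest = £708,960.00.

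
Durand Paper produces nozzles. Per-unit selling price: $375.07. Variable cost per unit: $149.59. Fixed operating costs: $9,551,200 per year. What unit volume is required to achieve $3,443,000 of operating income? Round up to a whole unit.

57,630 nozzles

Contribution margin per unit = $375.07 − $149.59 = $225.48.
Units = (FC + target) / CM = ($9,551,200 + $3,443,000) / $225.48 = 57,629.06, so 57,630 nozzles.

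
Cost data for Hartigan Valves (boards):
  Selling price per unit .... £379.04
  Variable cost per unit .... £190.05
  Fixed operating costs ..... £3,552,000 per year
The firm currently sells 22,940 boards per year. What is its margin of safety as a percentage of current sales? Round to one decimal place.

18.1%

Each unit contributes £379.04 − £190.05 = £188.99. Break-even units = £3,552,000 ÷ £188.99 = 18,794.65; break-even revenue = 18,794.65 × £379.04 = £7,123,922.32.
Actual sales revenue = 22,940 × £379.04 = £8,695,177.60.
Margin of safety = (£8,695,177.60 − £7,123,922.32) ÷ £8,695,177.60 = 18.1%.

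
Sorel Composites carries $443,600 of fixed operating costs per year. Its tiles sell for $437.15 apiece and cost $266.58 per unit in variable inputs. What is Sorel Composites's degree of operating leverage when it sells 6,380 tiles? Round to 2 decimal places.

At 6,380 units, contribution = 6,380 × $170.57 = $1,088,236.60.
Subtracting fixed costs: EBIT = $1,088,236.60 − $443,600 = $644,636.60.
DOL = contribution ÷ EBIT = $1,088,236.60 ÷ $644,636.60 = 1.6881.

1.69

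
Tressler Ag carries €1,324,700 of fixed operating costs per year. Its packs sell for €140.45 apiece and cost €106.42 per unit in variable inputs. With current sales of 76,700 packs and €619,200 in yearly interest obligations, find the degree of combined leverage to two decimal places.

Total contribution margin = 76,700 × €34.03 = €2,610,101.00.
Subtracting fixed costs: EBIT = €2,610,101.00 − €1,324,700 = €1,285,401.00. Interest = €619,200.00, so EBIT − I = €666,201.00.
Degree of total leverage = total CM / (EBIT − interest) = €2,610,101.00 / €666,201.00 = 3.9179.

3.92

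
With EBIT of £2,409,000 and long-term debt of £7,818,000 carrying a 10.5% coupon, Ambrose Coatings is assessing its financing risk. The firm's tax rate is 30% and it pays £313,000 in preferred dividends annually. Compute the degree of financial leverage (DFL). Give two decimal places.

2.11

Annual interest charges come to £820,890.00.
Pre-tax preferred-dividend burden = £313,000 ÷ (1 − 0.30) = £447,142.86.
DFL = EBIT ÷ [EBIT − I − D_p/(1−t)] = £2,409,000 ÷ [£2,409,000 − £820,890.00 − £447,142.86] = £2,409,000 ÷ £1,140,967.14 = 2.1114.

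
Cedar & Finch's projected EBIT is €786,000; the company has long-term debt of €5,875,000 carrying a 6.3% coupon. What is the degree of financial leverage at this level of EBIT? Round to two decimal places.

1.89

Interest = €370,125.00.
Degree of financial leverage = EBIT / (EBIT − interest) = €786,000 / €415,875.00 = 1.8900.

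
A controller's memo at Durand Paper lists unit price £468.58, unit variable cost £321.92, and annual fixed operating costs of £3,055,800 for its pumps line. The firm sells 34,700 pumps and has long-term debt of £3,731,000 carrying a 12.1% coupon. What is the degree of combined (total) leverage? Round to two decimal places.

3.22

Total contribution margin = 34,700 × £146.66 = £5,089,102.00.
EBIT = £5,089,102.00 − £3,055,800 = £2,033,302.00. Interest = £451,451.00, so EBIT − I = £1,581,851.00.
Degree of total leverage = total CM / (EBIT − interest) = £5,089,102.00 / £1,581,851.00 = 3.2172.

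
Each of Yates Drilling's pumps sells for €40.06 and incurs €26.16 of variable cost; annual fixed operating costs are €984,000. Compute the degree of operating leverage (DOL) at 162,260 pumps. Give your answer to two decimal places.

Contribution at this volume is 162,260 × €13.90 = €2,255,414.00.
Subtracting fixed costs: EBIT = €2,255,414.00 − €984,000 = €1,271,414.00.
So DOL = total CM / EBIT = €2,255,414.00 / €1,271,414.00 = 1.7739.

1.77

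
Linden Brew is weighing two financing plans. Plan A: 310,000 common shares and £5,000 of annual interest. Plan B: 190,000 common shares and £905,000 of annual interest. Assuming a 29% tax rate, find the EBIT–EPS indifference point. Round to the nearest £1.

At indifference, (EBIT − 5,000)(1 − t)/310,000 = (EBIT − 905,000)(1 − t)/190,000.
Cancelling (1 − t) and cross-multiplying: 190,000·(EBIT − 5,000) = 310,000·(EBIT − 905,000).
Solving, EBIT = (905,000·310,000 − 5,000·190,000) / (310,000 − 190,000) = 279,600,000,000 / 120,000 = 2,330,000.00.

£2,330,000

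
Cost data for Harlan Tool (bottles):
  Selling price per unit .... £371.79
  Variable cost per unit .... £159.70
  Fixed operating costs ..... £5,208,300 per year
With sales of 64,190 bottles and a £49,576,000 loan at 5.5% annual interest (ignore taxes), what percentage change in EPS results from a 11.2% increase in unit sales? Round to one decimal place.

Total contribution margin = 64,190 × £212.09 = £13,614,057.10.
Subtracting fixed costs: EBIT = £13,614,057.10 − £5,208,300 = £8,405,757.10.
After interest of £2,726,680.00, pre-tax earnings = £5,679,077.10.
Degree of combined leverage = contribution ÷ (EBIT − I) = £13,614,057.10 ÷ £5,679,077.10 = 2.3972.
%ΔEPS = DCL × %ΔSales = 2.3972 × +11.2% = +26.8%.

+26.8%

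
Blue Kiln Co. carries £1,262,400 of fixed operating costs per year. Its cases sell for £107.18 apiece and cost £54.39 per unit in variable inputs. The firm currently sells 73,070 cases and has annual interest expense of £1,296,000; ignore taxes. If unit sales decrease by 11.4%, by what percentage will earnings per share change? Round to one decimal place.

Contribution at this volume is 73,070 × £52.79 = £3,857,365.30.
Operating income = contribution − fixed costs = £3,857,365.30 − £1,262,400 = £2,594,965.30.
After interest of £1,296,000.00, pre-tax earnings = £1,298,965.30.
DCL = total CM / (EBIT − I) = £3,857,365.30 / £1,298,965.30 = 2.9696.
%ΔEPS = DCL × %ΔSales = 2.9696 × -11.4% = -33.9%.

-33.9%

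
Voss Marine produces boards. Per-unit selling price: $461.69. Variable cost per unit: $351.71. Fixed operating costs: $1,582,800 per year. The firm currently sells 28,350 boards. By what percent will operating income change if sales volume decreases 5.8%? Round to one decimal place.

-11.8%

Total contribution margin = 28,350 × $109.98 = $3,117,933.00.
EBIT = $3,117,933.00 − $1,582,800 = $1,535,133.00.
Degree of operating leverage = $3,117,933.00 / $1,535,133.00 = 2.0311.
Operating income changes by 2.0311 × -5.8% = -11.8%.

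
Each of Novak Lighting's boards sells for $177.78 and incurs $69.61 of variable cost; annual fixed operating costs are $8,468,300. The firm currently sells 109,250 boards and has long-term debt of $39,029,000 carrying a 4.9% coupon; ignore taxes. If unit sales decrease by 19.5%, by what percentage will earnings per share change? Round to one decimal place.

-160.4%

At 109,250 units, contribution = 109,250 × $108.17 = $11,817,572.50.
EBIT = $11,817,572.50 − $8,468,300 = $3,349,272.50.
Interest = $1,912,421.00, so EBIT − I = $1,436,851.50.
Degree of combined leverage = contribution ÷ (EBIT − I) = $11,817,572.50 ÷ $1,436,851.50 = 8.2246.
%ΔEPS = DCL × %ΔSales = 8.2246 × -19.5% = -160.4%.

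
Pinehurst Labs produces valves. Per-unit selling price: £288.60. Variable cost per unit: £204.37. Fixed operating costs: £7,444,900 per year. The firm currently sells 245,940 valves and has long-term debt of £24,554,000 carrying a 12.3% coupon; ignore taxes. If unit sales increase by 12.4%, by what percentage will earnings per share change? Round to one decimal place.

+25.1%

Total contribution margin = 245,940 × £84.23 = £20,715,526.20.
Subtracting fixed costs: EBIT = £20,715,526.20 − £7,444,900 = £13,270,626.20.
Interest = £3,020,142.00, so EBIT − I = £10,250,484.20.
Degree of combined leverage = contribution ÷ (EBIT − I) = £20,715,526.20 ÷ £10,250,484.20 = 2.0209.
%ΔEPS = DCL × %ΔSales = 2.0209 × +12.4% = +25.1%.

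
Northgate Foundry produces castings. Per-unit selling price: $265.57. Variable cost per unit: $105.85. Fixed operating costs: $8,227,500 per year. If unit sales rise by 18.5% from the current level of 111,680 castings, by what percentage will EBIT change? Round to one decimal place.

+34.3%

Contribution at this volume is 111,680 × $159.72 = $17,837,529.60.
EBIT = $17,837,529.60 − $8,227,500 = $9,610,029.60.
Degree of operating leverage = $17,837,529.60 / $9,610,029.60 = 1.8561.
%ΔEBIT = DOL × %ΔSales = 1.8561 × +18.5% = +34.3%.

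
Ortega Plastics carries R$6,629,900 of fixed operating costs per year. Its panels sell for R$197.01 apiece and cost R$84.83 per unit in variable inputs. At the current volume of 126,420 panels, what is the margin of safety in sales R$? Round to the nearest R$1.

R$13,262,604

Each unit contributes R$197.01 − R$84.83 = R$112.18. Break-even units = R$6,629,900 ÷ R$112.18 = 59,100.55; break-even revenue = 59,100.55 × R$197.01 = R$11,643,399.88.
Actual sales revenue = 126,420 × R$197.01 = R$24,906,004.20.
Margin of safety = R$24,906,004.20 − R$11,643,399.88 = R$13,262,604.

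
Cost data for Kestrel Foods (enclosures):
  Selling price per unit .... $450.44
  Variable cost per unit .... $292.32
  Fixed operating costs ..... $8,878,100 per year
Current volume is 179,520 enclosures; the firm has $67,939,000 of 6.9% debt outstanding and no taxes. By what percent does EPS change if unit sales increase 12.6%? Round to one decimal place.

+24.1%

Contribution at this volume is 179,520 × $158.12 = $28,385,702.40.
EBIT = $28,385,702.40 − $8,878,100 = $19,507,602.40.
Interest = $4,687,791.00, so EBIT − I = $14,819,811.40.
DCL = total CM / (EBIT − I) = $28,385,702.40 / $14,819,811.40 = 1.9154.
EPS therefore changes by 1.9154 × (+12.6%) = +24.1%.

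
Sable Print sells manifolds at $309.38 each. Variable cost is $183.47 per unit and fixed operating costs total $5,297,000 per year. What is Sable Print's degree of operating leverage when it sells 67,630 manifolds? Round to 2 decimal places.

Contribution at this volume is 67,630 × $125.91 = $8,515,293.30.
EBIT = $8,515,293.30 − $5,297,000 = $3,218,293.30.
DOL = contribution ÷ EBIT = $8,515,293.30 ÷ $3,218,293.30 = 2.6459.

2.65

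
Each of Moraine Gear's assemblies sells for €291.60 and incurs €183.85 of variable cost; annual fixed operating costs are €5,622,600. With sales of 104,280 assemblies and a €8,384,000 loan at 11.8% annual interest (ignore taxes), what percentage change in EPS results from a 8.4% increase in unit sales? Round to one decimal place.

At 104,280 units, contribution = 104,280 × €107.75 = €11,236,170.00.
Subtracting fixed costs: EBIT = €11,236,170.00 − €5,622,600 = €5,613,570.00.
Interest = €989,312.00, so EBIT − I = €4,624,258.00.
Degree of combined leverage = contribution ÷ (EBIT − I) = €11,236,170.00 ÷ €4,624,258.00 = 2.4298.
EPS therefore changes by 2.4298 × (+8.4%) = +20.4%.

+20.4%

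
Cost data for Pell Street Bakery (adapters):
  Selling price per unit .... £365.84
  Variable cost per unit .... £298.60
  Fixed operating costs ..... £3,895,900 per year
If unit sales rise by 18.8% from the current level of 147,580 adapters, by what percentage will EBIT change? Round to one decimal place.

+31.0%

Total contribution margin = 147,580 × £67.24 = £9,923,279.20.
EBIT = £9,923,279.20 − £3,895,900 = £6,027,379.20.
So DOL = total CM / EBIT = £9,923,279.20 / £6,027,379.20 = 1.6464.
Operating income changes by 1.6464 × +18.8% = +31.0%.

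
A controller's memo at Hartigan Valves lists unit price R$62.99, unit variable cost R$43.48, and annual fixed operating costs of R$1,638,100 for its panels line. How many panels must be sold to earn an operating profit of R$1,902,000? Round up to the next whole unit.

181,451 panels

Each unit contributes R$62.99 − R$43.48 = R$19.51.
Need Q such that Q × R$19.51 − R$1,638,100 = R$1,902,000, i.e. Q = R$3,540,100 / R$19.51 = 181,450.54 → 181,451.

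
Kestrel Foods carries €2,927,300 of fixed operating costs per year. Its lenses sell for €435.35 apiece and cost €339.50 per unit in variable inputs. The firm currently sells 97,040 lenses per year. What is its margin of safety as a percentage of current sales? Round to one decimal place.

68.5%

Contribution margin per unit = €435.35 − €339.50 = €95.85. Break-even units = €2,927,300 ÷ €95.85 = 30,540.43; break-even revenue = 30,540.43 × €435.35 = €13,295,775.22.
Current sales = 97,040 × €435.35 = €42,246,364.00.
Margin of safety = (€42,246,364.00 − €13,295,775.22) ÷ €42,246,364.00 = 68.5%.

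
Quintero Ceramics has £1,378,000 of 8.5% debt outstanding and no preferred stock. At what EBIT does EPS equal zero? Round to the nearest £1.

Annual interest = 8.5% × £1,378,000 = £117,130.00.
Without preferred stock the financial break-even is simply EBIT = interest = £117,130.00.

£117,130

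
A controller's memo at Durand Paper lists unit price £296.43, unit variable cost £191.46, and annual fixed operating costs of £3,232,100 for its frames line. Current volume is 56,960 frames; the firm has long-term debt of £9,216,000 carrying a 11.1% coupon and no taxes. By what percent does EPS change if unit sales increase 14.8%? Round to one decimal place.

Contribution at this volume is 56,960 × £104.97 = £5,979,091.20.
Subtracting fixed costs: EBIT = £5,979,091.20 − £3,232,100 = £2,746,991.20.
Interest = £1,022,976.00, so EBIT − I = £1,724,015.20.
Degree of combined leverage = contribution ÷ (EBIT − I) = £5,979,091.20 ÷ £1,724,015.20 = 3.4681.
EPS therefore changes by 3.4681 × (+14.8%) = +51.3%.

+51.3%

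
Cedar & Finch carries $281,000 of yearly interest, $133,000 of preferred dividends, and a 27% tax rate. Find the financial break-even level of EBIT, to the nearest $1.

Preferred dividends are paid after tax, so their pre-tax equivalent is $133,000 ÷ (1 − 0.27) = $182,191.78.
Financial break-even EBIT = interest + D_p ÷ (1 − t) = $281,000 + $182,191.78 = $463,191.78.

$463,192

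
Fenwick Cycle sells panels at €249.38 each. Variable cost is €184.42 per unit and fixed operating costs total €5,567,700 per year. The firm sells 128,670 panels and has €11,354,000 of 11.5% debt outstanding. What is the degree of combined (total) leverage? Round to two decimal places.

5.63

At 128,670 units, contribution = 128,670 × €64.96 = €8,358,403.20.
Operating income = contribution − fixed costs = €8,358,403.20 − €5,567,700 = €2,790,703.20. Interest = €1,305,710.00.
DOL = €8,358,403.20 ÷ €2,790,703.20 = 2.9951; DFL = €2,790,703.20 ÷ €1,484,993.20 = 1.8793.
Combined leverage = 2.9951 × 1.8793 = 5.6287.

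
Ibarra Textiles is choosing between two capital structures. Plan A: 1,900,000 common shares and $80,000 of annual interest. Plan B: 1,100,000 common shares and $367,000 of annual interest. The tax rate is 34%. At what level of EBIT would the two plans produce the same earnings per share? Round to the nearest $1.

At indifference, (EBIT − 80,000)(1 − t)/1,900,000 = (EBIT − 367,000)(1 − t)/1,100,000.
Cancelling (1 − t) and cross-multiplying: 1,100,000·(EBIT − 80,000) = 1,900,000·(EBIT − 367,000).
Solving, EBIT = (367,000·1,900,000 − 80,000·1,100,000) / (1,900,000 − 1,100,000) = 609,300,000,000 / 800,000 = 761,625.00.

$761,625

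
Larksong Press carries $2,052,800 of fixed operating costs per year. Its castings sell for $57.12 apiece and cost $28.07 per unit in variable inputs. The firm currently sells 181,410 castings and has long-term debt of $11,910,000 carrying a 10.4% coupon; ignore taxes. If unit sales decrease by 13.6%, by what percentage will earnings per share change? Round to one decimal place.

Total contribution margin = 181,410 × $29.05 = $5,269,960.50.
EBIT = $5,269,960.50 − $2,052,800 = $3,217,160.50.
Interest = $1,238,640.00, so EBIT − I = $1,978,520.50.
DCL = total CM / (EBIT − I) = $5,269,960.50 / $1,978,520.50 = 2.6636.
EPS therefore changes by 2.6636 × (-13.6%) = -36.2%.

-36.2%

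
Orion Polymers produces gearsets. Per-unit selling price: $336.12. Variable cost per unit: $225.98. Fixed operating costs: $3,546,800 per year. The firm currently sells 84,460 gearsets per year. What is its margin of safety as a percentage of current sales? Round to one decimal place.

61.9%

Contribution margin per unit = $336.12 − $225.98 = $110.14. Break-even units = $3,546,800 ÷ $110.14 = 32,202.65; break-even revenue = 32,202.65 × $336.12 = $10,823,955.11.
Actual sales revenue = 84,460 × $336.12 = $28,388,695.20.
Margin of safety = ($28,388,695.20 − $10,823,955.11) ÷ $28,388,695.20 = 61.9%.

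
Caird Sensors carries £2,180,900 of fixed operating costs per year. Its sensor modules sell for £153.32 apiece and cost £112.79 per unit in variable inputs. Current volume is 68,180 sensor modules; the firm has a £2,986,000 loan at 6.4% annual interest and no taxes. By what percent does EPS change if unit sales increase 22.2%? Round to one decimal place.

Contribution at this volume is 68,180 × £40.53 = £2,763,335.40.
Operating income = contribution − fixed costs = £2,763,335.40 − £2,180,900 = £582,435.40.
Interest = £191,104.00, so EBIT − I = £391,331.40.
Degree of combined leverage = contribution ÷ (EBIT − I) = £2,763,335.40 ÷ £391,331.40 = 7.0614.
EPS therefore changes by 7.0614 × (+22.2%) = +156.8%.

+156.8%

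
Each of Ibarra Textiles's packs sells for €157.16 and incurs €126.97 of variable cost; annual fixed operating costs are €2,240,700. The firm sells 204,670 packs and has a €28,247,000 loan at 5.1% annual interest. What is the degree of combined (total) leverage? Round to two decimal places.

2.47

Total contribution margin = 204,670 × €30.19 = €6,178,987.30.
Operating income = contribution − fixed costs = €6,178,987.30 − €2,240,700 = €3,938,287.30. Interest = €1,440,597.00, so EBIT − I = €2,497,690.30.
DCL = contribution ÷ (EBIT − I) = €6,178,987.30 ÷ €2,497,690.30 = 2.4739.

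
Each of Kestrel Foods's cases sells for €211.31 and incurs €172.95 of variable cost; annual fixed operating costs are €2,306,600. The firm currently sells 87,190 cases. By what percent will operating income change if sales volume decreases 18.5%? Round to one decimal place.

-59.6%

At 87,190 units, contribution = 87,190 × €38.36 = €3,344,608.40.
Operating income = contribution − fixed costs = €3,344,608.40 − €2,306,600 = €1,038,008.40.
Degree of operating leverage = €3,344,608.40 / €1,038,008.40 = 3.2221.
So EBIT moves 3.2221 × (-18.5%) = -59.6%.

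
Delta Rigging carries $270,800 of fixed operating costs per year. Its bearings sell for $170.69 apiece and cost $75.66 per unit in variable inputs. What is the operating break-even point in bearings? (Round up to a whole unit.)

2,850 bearings

Contribution margin per unit = $170.69 − $75.66 = $95.03.
Break-even Q = $270,800 / $95.03 = 2,849.63 → 2,850 bearings.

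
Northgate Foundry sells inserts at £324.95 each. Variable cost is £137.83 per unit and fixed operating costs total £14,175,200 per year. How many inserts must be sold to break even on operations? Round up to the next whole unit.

75,755 inserts

Each unit contributes £324.95 − £137.83 = £187.12.
Break-even volume = fixed costs ÷ CM per unit = £14,175,200 ÷ £187.12 = 75,754.60, so 75,755 inserts.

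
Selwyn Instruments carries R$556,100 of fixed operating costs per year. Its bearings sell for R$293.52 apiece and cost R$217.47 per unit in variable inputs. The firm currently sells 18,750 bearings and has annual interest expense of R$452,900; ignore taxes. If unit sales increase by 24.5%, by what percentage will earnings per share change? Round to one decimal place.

At 18,750 units, contribution = 18,750 × R$76.05 = R$1,425,937.50.
Subtracting fixed costs: EBIT = R$1,425,937.50 − R$556,100 = R$869,837.50.
After interest of R$452,900.00, pre-tax earnings = R$416,937.50.
Degree of combined leverage = contribution ÷ (EBIT − I) = R$1,425,937.50 ÷ R$416,937.50 = 3.4200.
%ΔEPS = DCL × %ΔSales = 3.4200 × +24.5% = +83.8%.

+83.8%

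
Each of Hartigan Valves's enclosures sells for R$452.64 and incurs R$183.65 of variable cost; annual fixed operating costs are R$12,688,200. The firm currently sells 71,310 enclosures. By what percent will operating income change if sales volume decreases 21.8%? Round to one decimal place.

-64.4%

Total contribution margin = 71,310 × R$268.99 = R$19,181,676.90.
EBIT = R$19,181,676.90 − R$12,688,200 = R$6,493,476.90.
So DOL = total CM / EBIT = R$19,181,676.90 / R$6,493,476.90 = 2.9540.
Operating income changes by 2.9540 × -21.8% = -64.4%.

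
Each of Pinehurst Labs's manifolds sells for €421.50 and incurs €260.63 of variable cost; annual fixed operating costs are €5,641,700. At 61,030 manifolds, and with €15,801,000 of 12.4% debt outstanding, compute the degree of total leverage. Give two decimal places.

4.43

Total contribution margin = 61,030 × €160.87 = €9,817,896.10.
Subtracting fixed costs: EBIT = €9,817,896.10 − €5,641,700 = €4,176,196.10. Interest = €1,959,324.00, so EBIT − I = €2,216,872.10.
DCL = contribution ÷ (EBIT − I) = €9,817,896.10 ÷ €2,216,872.10 = 4.4287.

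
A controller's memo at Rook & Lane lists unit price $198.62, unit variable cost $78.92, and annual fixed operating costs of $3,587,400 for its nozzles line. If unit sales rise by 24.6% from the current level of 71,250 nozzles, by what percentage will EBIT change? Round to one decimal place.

Total contribution margin = 71,250 × $119.70 = $8,528,625.00.
EBIT = $8,528,625.00 − $3,587,400 = $4,941,225.00.
So DOL = total CM / EBIT = $8,528,625.00 / $4,941,225.00 = 1.7260.
So EBIT moves 1.7260 × (+24.6%) = +42.5%.

+42.5%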